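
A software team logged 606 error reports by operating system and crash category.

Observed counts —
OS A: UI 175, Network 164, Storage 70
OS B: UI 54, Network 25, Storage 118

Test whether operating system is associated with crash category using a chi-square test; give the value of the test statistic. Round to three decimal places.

Row totals: 409, 197. Column totals: 229, 189, 188. Grand total N = 606.
Expected counts (row total × column total / N):
  OS A, UI: 409×229/606 = 154.5561
  OS A, Network: 409×189/606 = 127.5594
  OS A, Storage: 409×188/606 = 126.8845
  OS B, UI: 197×229/606 = 74.4439
  OS B, Network: 197×189/606 = 61.4406
  OS B, Storage: 197×188/606 = 61.1155
Contributions (O − E)²/E:
  (175 − 154.5561)²/154.5561 = 2.7042
  (164 − 127.5594)²/127.5594 = 10.4102
  (70 − 126.8845)²/126.8845 = 25.5023
  (54 − 74.4439)²/74.4439 = 5.6143
  (25 − 61.4406)²/61.4406 = 21.6130
  (118 − 61.1155)²/61.1155 = 52.9464
χ² = 2.7042 + 10.4102 + 25.5023 + 5.6143 + 21.6130 + 52.9464 = 118.790

118.790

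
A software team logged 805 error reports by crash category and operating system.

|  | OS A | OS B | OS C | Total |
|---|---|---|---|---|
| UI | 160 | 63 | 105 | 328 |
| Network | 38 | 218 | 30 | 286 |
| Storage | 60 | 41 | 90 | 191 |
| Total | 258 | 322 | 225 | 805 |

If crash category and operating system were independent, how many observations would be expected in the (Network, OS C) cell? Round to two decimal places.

79.94

Row total (Network) = 286; column total (OS C) = 225; grand total N = 805.
Expected count = (row total × column total) / N = 286 × 225 / 805 = 79.94.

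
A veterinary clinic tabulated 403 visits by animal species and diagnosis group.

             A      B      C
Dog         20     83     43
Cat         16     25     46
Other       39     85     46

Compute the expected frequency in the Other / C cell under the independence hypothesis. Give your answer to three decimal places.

Row total (Other) = 170; column total (C) = 135; grand total N = 403.
Expected count = (row total × column total) / N = 170 × 135 / 403 = 56.948.

56.948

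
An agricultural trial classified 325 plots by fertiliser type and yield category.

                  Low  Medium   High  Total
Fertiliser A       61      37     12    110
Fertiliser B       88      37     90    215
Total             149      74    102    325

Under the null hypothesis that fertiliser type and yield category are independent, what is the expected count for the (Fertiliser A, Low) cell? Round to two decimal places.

Row total (Fertiliser A) = 110; column total (Low) = 149; grand total N = 325.
Expected count = (row total × column total) / N = 110 × 149 / 325 = 50.43.

50.43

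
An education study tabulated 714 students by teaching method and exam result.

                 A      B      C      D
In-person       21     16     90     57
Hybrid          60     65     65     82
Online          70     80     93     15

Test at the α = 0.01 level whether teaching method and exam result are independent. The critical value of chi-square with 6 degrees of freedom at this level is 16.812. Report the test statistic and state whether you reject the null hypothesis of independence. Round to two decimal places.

Row totals: 184, 272, 258. Column totals: 151, 161, 248, 154. Grand total N = 714.
Expected counts (row total × column total / N):
  In-person, A: 184×151/714 = 38.913
  In-person, B: 184×161/714 = 41.490
  In-person, C: 184×248/714 = 63.910
  In-person, D: 184×154/714 = 39.686
  Hybrid, A: 272×151/714 = 57.524
  Hybrid, B: 272×161/714 = 61.333
  Hybrid, C: 272×248/714 = 94.476
  Hybrid, D: 272×154/714 = 58.667
  Online, A: 258×151/714 = 54.563
  Online, B: 258×161/714 = 58.176
  Online, C: 258×248/714 = 89.613
  Online, D: 258×154/714 = 55.647
Contributions (O − E)²/E:
  (21 − 38.913)²/38.913 = 8.2460
  (16 − 41.490)²/41.490 = 15.6602
  (90 − 63.910)²/63.910 = 10.6507
  (57 − 39.686)²/39.686 = 7.5537
  (60 − 57.524)²/57.524 = 0.1066
  (65 − 61.333)²/61.333 = 0.2192
  (65 − 94.476)²/94.476 = 9.1964
  (82 − 58.667)²/58.667 = 9.2800
  (70 − 54.563)²/54.563 = 4.3674
  (80 − 58.176)²/58.176 = 8.1870
  (93 − 89.613)²/89.613 = 0.1280
  (15 − 55.647)²/55.647 = 29.6903
χ² = 8.2460 + 15.6602 + 10.6507 + 7.5537 + 0.1066 + 0.2192 + 9.1964 + 9.2800 + 4.3674 + 8.1870 + 0.1280 + 29.6903 = 103.29
df = (3−1)(4−1) = 6. Since 103.29 > 16.812, reject the null hypothesis of independence at α = 0.01.

103.29; reject H₀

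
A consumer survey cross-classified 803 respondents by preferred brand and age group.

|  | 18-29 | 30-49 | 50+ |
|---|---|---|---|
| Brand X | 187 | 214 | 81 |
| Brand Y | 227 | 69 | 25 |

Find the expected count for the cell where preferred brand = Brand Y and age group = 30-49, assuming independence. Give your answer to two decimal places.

113.13

Row total (Brand Y) = 321; column total (30-49) = 283; grand total N = 803.
Expected count = (row total × column total) / N = 321 × 283 / 803 = 113.13.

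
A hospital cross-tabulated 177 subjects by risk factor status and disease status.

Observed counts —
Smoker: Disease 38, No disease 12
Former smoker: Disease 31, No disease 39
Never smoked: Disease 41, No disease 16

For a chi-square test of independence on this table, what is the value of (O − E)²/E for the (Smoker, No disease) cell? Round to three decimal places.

2.535

Row total (Smoker) = 50; column total (No disease) = 67; N = 177.
Expected count E = 50 × 67 / 177 = 18.92655.
Contribution = (O − E)²/E = (12 − 18.92655)² / 18.92655 = 2.535.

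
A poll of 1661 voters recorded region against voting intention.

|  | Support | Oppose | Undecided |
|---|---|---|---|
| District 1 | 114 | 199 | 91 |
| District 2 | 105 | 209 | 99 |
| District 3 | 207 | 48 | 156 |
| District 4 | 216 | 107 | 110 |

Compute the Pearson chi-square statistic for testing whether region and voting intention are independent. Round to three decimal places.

214.150

Row totals: 404, 413, 411, 433. Column totals: 642, 563, 456. Grand total N = 1661.
Expected counts (row total × column total / N):
  District 1, Support: 404×642/1661 = 156.1517
  District 1, Oppose: 404×563/1661 = 136.9368
  District 1, Undecided: 404×456/1661 = 110.9115
  District 2, Support: 413×642/1661 = 159.6303
  District 2, Oppose: 413×563/1661 = 139.9874
  District 2, Undecided: 413×456/1661 = 113.3823
  District 3, Support: 411×642/1661 = 158.8573
  District 3, Oppose: 411×563/1661 = 139.3095
  District 3, Undecided: 411×456/1661 = 112.8332
  District 4, Support: 433×642/1661 = 167.3606
  District 4, Oppose: 433×563/1661 = 146.7664
  District 4, Undecided: 433×456/1661 = 118.8730
Contributions (O − E)²/E:
  (114 − 156.1517)²/156.1517 = 11.3785
  (199 − 136.9368)²/136.9368 = 28.1286
  (91 − 110.9115)²/110.9115 = 3.5746
  (105 − 159.6303)²/159.6303 = 18.6961
  (209 − 139.9874)²/139.9874 = 34.0226
  (99 − 113.3823)²/113.3823 = 1.8244
  (207 − 158.8573)²/158.8573 = 14.5899
  (48 − 139.3095)²/139.3095 = 59.8482
  (156 − 112.8332)²/112.8332 = 16.5144
  (216 − 167.3606)²/167.3606 = 14.1359
  (107 − 146.7664)²/146.7664 = 10.7747
  (110 − 118.8730)²/118.8730 = 0.6623
χ² = 11.3785 + 28.1286 + 3.5746 + 18.6961 + 34.0226 + 1.8244 + 14.5899 + 59.8482 + 16.5144 + 14.1359 + 10.7747 + 0.6623 = 214.150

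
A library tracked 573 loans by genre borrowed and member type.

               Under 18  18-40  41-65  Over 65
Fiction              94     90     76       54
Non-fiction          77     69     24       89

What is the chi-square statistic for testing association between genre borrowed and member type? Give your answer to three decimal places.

35.114

Row totals: 314, 259. Column totals: 171, 159, 100, 143. Grand total N = 573.
Expected counts (row total × column total / N):
  Fiction, Under 18: 314×171/573 = 93.7068
  Fiction, 18-40: 314×159/573 = 87.1309
  Fiction, 41-65: 314×100/573 = 54.7993
  Fiction, Over 65: 314×143/573 = 78.3630
  Non-fiction, Under 18: 259×171/573 = 77.2932
  Non-fiction, 18-40: 259×159/573 = 71.8691
  Non-fiction, 41-65: 259×100/573 = 45.2007
  Non-fiction, Over 65: 259×143/573 = 64.6370
Contributions (O − E)²/E:
  (94 − 93.7068)²/93.7068 = 0.0009
  (90 − 87.1309)²/87.1309 = 0.0945
  (76 − 54.7993)²/54.7993 = 8.2021
  (54 − 78.3630)²/78.3630 = 7.5744
  (77 − 77.2932)²/77.2932 = 0.0011
  (69 − 71.8691)²/71.8691 = 0.1145
  (24 − 45.2007)²/45.2007 = 9.9439
  (89 − 64.6370)²/64.6370 = 9.1829
χ² = 0.0009 + 0.0945 + 8.2021 + 7.5744 + 0.0011 + 0.1145 + 9.9439 + 9.1829 = 35.114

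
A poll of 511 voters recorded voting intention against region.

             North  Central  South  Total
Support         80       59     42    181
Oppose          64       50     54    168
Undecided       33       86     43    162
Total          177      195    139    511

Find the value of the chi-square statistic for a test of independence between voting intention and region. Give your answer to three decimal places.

Grand total N = 511.
Expected counts (row total × column total / N):
  Support, North: 181×177/511 = 62.6947
  Support, Central: 181×195/511 = 69.0705
  Support, South: 181×139/511 = 49.2348
  Oppose, North: 168×177/511 = 58.1918
  Oppose, Central: 168×195/511 = 64.1096
  Oppose, South: 168×139/511 = 45.6986
  Undecided, North: 162×177/511 = 56.1135
  Undecided, Central: 162×195/511 = 61.8200
  Undecided, South: 162×139/511 = 44.0665
Contributions (O − E)²/E:
  (80 − 62.6947)²/62.6947 = 4.7767
  (59 − 69.0705)²/69.0705 = 1.4683
  (42 − 49.2348)²/49.2348 = 1.0631
  (64 − 58.1918)²/58.1918 = 0.5797
  (50 − 64.1096)²/64.1096 = 3.1053
  (54 − 45.6986)²/45.6986 = 1.5080
  (33 − 56.1135)²/56.1135 = 9.5206
  (86 − 61.8200)²/61.8200 = 9.4577
  (43 − 44.0665)²/44.0665 = 0.0258
χ² = 4.7767 + 1.4683 + 1.0631 + 0.5797 + 3.1053 + 1.5080 + 9.5206 + 9.4577 + 0.0258 = 31.505

31.505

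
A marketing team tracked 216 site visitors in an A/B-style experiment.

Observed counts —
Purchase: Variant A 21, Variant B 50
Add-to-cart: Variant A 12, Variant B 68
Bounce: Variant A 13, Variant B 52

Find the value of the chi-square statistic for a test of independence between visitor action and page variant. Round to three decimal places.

4.862

Row totals: 71, 80, 65. Column totals: 46, 170. Grand total N = 216.
Expected counts (row total × column total / N):
  Purchase, Variant A: 71×46/216 = 15.1204
  Purchase, Variant B: 71×170/216 = 55.8796
  Add-to-cart, Variant A: 80×46/216 = 17.0370
  Add-to-cart, Variant B: 80×170/216 = 62.9630
  Bounce, Variant A: 65×46/216 = 13.8426
  Bounce, Variant B: 65×170/216 = 51.1574
Contributions (O − E)²/E:
  (21 − 15.1204)²/15.1204 = 2.2863
  (50 − 55.8796)²/55.8796 = 0.6186
  (12 − 17.0370)²/17.0370 = 1.4892
  (68 − 62.9630)²/62.9630 = 0.4030
  (13 − 13.8426)²/13.8426 = 0.0513
  (52 − 51.1574)²/51.1574 = 0.0139
χ² = 2.2863 + 0.6186 + 1.4892 + 0.4030 + 0.0513 + 0.0139 = 4.862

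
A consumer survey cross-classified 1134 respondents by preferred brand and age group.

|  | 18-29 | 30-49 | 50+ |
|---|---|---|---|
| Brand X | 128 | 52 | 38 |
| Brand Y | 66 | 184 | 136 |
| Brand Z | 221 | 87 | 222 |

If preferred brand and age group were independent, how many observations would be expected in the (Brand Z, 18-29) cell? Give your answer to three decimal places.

Row total (Brand Z) = 530; column total (18-29) = 415; grand total N = 1134.
Expected count = (row total × column total) / N = 530 × 415 / 1134 = 193.959.

193.959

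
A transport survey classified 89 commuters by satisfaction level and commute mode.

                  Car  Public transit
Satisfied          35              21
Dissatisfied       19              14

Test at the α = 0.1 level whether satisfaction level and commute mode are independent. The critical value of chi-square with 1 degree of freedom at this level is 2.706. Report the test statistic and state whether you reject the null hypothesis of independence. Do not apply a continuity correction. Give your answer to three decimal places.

0.211; fail to reject H₀

Row totals: 56, 33. Column totals: 54, 35. Grand total N = 89.
Expected counts (row total × column total / N):
  Satisfied, Car: 56×54/89 = 33.9775
  Satisfied, Public transit: 56×35/89 = 22.0225
  Dissatisfied, Car: 33×54/89 = 20.0225
  Dissatisfied, Public transit: 33×35/89 = 12.9775
Contributions (O − E)²/E:
  (35 − 33.9775)²/33.9775 = 0.0308
  (21 − 22.0225)²/22.0225 = 0.0475
  (19 − 20.0225)²/20.0225 = 0.0522
  (14 − 12.9775)²/12.9775 = 0.0806
χ² = 0.0308 + 0.0475 + 0.0522 + 0.0806 = 0.211
df = (2−1)(2−1) = 1. Since 0.211 < 2.706, fail to reject the null hypothesis of independence at α = 0.1.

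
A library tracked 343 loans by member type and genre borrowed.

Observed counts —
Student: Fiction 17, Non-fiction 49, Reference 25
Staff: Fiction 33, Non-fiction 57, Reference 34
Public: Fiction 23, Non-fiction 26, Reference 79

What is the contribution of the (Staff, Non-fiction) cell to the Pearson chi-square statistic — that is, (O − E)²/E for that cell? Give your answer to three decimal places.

1.805

Row total (Staff) = 124; column total (Non-fiction) = 132; N = 343.
Expected count E = 124 × 132 / 343 = 47.7201.
Contribution = (O − E)²/E = (57 − 47.7201)² / 47.7201 = 1.805.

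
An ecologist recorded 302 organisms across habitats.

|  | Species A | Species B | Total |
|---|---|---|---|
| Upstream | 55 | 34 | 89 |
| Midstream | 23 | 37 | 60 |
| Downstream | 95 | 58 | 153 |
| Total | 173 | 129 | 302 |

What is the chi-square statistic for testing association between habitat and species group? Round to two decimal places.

Grand total N = 302.
Expected counts (row total × column total / N):
  Upstream, Species A: 89×173/302 = 50.9834
  Upstream, Species B: 89×129/302 = 38.0166
  Midstream, Species A: 60×173/302 = 34.3709
  Midstream, Species B: 60×129/302 = 25.6291
  Downstream, Species A: 153×173/302 = 87.6457
  Downstream, Species B: 153×129/302 = 65.3543
Contributions (O − E)²/E:
  (55 − 50.9834)²/50.9834 = 0.3164
  (34 − 38.0166)²/38.0166 = 0.4244
  (23 − 34.3709)²/34.3709 = 3.7618
  (37 − 25.6291)²/25.6291 = 5.0449
  (95 − 87.6457)²/87.6457 = 0.6171
  (58 − 65.3543)²/65.3543 = 0.8276
χ² = 0.3164 + 0.4244 + 3.7618 + 5.0449 + 0.6171 + 0.8276 = 10.99

10.99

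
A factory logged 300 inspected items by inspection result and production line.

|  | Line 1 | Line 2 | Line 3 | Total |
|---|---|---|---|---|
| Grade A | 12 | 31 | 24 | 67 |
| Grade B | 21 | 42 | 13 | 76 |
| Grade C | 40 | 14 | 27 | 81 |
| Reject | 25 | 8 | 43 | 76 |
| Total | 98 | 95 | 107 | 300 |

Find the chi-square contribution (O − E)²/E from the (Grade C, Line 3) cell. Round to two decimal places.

0.12

Row total (Grade C) = 81; column total (Line 3) = 107; N = 300.
Expected count E = 81 × 107 / 300 = 28.890.
Contribution = (O − E)²/E = (27 − 28.890)² / 28.890 = 0.12.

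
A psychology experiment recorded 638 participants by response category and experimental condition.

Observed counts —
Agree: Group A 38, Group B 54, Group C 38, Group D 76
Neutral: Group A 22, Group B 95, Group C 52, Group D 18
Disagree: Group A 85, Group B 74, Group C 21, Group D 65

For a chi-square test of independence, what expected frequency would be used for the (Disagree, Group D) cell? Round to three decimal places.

61.058

Row total (Disagree) = 245; column total (Group D) = 159; grand total N = 638.
Expected count = (row total × column total) / N = 245 × 159 / 638 = 61.058.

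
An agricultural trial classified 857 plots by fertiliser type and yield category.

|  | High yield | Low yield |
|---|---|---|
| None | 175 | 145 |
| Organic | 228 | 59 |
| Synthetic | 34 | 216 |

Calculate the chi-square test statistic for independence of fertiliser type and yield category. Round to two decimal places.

Row totals: 320, 287, 250. Column totals: 437, 420. Grand total N = 857.
Expected counts (row total × column total / N):
  None, High yield: 320×437/857 = 163.174
  None, Low yield: 320×420/857 = 156.826
  Organic, High yield: 287×437/857 = 146.347
  Organic, Low yield: 287×420/857 = 140.653
  Synthetic, High yield: 250×437/857 = 127.480
  Synthetic, Low yield: 250×420/857 = 122.520
Contributions (O − E)²/E:
  (175 − 163.174)²/163.174 = 0.8571
  (145 − 156.826)²/156.826 = 0.8918
  (228 − 146.347)²/146.347 = 45.5576
  (59 − 140.653)²/140.653 = 47.4019
  (34 − 127.480)²/127.480 = 68.5481
  (216 − 122.520)²/122.520 = 71.3231
χ² = 0.8571 + 0.8918 + 45.5576 + 47.4019 + 68.5481 + 71.3231 = 234.58

234.58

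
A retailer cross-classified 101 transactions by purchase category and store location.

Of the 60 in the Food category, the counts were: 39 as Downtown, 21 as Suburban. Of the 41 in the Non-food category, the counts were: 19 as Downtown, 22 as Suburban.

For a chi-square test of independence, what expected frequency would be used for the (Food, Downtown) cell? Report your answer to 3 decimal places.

34.455

Row total (Food) = 60; column total (Downtown) = 58; grand total N = 101.
Expected count = (row total × column total) / N = 60 × 58 / 101 = 34.455.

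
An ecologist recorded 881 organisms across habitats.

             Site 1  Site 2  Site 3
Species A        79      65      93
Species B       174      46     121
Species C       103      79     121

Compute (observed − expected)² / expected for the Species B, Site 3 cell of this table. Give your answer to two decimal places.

Row total (Species B) = 341; column total (Site 3) = 335; N = 881.
Expected count E = 341 × 335 / 881 = 129.665.
Contribution = (O − E)²/E = (121 − 129.665)² / 129.665 = 0.58.

0.58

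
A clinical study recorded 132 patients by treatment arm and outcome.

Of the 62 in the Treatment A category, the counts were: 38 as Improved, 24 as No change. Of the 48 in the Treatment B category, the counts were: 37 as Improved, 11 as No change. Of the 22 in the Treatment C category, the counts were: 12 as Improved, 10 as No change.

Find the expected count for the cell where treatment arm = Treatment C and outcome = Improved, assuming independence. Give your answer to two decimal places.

14.50

Row total (Treatment C) = 22; column total (Improved) = 87; grand total N = 132.
Expected count = (row total × column total) / N = 22 × 87 / 132 = 14.50.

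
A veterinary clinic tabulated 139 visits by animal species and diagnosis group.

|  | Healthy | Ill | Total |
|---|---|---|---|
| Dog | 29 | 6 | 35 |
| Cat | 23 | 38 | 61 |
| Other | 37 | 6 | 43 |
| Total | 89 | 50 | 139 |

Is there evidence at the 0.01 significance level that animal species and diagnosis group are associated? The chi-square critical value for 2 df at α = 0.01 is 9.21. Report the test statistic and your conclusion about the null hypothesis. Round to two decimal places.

32.79; reject H₀

Grand total N = 139.
Expected counts (row total × column total / N):
  Dog, Healthy: 35×89/139 = 22.410
  Dog, Ill: 35×50/139 = 12.590
  Cat, Healthy: 61×89/139 = 39.058
  Cat, Ill: 61×50/139 = 21.942
  Other, Healthy: 43×89/139 = 27.532
  Other, Ill: 43×50/139 = 15.468
Contributions (O − E)²/E:
  (29 − 22.410)²/22.410 = 1.9379
  (6 − 12.590)²/12.590 = 3.4494
  (23 − 39.058)²/39.058 = 6.6020
  (38 − 21.942)²/21.942 = 11.7519
  (37 − 27.532)²/27.532 = 3.2560
  (6 − 15.468)²/15.468 = 5.7954
χ² = 1.9379 + 3.4494 + 6.6020 + 11.7519 + 3.2560 + 5.7954 = 32.79
df = (3−1)(2−1) = 2. Since 32.79 > 9.21, reject the null hypothesis of independence at α = 0.01.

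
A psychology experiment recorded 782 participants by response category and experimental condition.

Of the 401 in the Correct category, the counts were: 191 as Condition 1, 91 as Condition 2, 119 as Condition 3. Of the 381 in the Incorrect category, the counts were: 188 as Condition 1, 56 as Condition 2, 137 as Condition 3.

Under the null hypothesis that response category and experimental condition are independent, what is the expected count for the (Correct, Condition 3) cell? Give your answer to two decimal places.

131.27

Row total (Correct) = 401; column total (Condition 3) = 256; grand total N = 782.
Expected count = (row total × column total) / N = 401 × 256 / 782 = 131.27.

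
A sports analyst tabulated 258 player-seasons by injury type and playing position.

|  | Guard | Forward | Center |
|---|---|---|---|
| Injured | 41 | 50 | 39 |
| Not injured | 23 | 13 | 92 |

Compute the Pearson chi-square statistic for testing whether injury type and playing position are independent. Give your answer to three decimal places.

48.223

Row totals: 130, 128. Column totals: 64, 63, 131. Grand total N = 258.
Expected counts (row total × column total / N):
  Injured, Guard: 130×64/258 = 32.2481
  Injured, Forward: 130×63/258 = 31.7442
  Injured, Center: 130×131/258 = 66.0078
  Not injured, Guard: 128×64/258 = 31.7519
  Not injured, Forward: 128×63/258 = 31.2558
  Not injured, Center: 128×131/258 = 64.9922
Contributions (O − E)²/E:
  (41 − 32.2481)²/32.2481 = 2.3752
  (50 − 31.7442)²/31.7442 = 10.4987
  (39 − 66.0078)²/66.0078 = 11.0505
  (23 − 31.7519)²/31.7519 = 2.4123
  (13 − 31.2558)²/31.2558 = 10.6628
  (92 − 64.9922)²/64.9922 = 11.2232
χ² = 2.3752 + 10.4987 + 11.0505 + 2.4123 + 10.6628 + 11.2232 = 48.223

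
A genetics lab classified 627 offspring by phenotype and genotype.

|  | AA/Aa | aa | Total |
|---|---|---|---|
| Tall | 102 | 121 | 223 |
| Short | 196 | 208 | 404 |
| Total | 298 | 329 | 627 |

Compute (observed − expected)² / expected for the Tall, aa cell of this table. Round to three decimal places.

Row total (Tall) = 223; column total (aa) = 329; N = 627.
Expected count E = 223 × 329 / 627 = 117.0128.
Contribution = (O − E)²/E = (121 − 117.0128)² / 117.0128 = 0.136.

0.136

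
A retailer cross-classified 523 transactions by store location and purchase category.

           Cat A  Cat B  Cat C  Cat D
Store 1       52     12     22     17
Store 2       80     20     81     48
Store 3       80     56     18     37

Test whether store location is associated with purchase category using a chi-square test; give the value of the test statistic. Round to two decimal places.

63.85

Row totals: 103, 229, 191. Column totals: 212, 88, 121, 102. Grand total N = 523.
Expected counts (row total × column total / N):
  Store 1, Cat A: 103×212/523 = 41.751
  Store 1, Cat B: 103×88/523 = 17.331
  Store 1, Cat C: 103×121/523 = 23.830
  Store 1, Cat D: 103×102/523 = 20.088
  Store 2, Cat A: 229×212/523 = 92.826
  Store 2, Cat B: 229×88/523 = 38.532
  Store 2, Cat C: 229×121/523 = 52.981
  Store 2, Cat D: 229×102/523 = 44.662
  Store 3, Cat A: 191×212/523 = 77.423
  Store 3, Cat B: 191×88/523 = 32.138
  Store 3, Cat C: 191×121/523 = 44.189
  Store 3, Cat D: 191×102/523 = 37.250
Contributions (O − E)²/E:
  (52 − 41.751)²/41.751 = 2.5159
  (12 − 17.331)²/17.331 = 1.6398
  (22 − 23.830)²/23.830 = 0.1405
  (17 − 20.088)²/20.088 = 0.4747
  (80 − 92.826)²/92.826 = 1.7722
  (20 − 38.532)²/38.532 = 8.9130
  (81 − 52.981)²/52.981 = 14.8178
  (48 − 44.662)²/44.662 = 0.2495
  (80 − 77.423)²/77.423 = 0.0858
  (56 − 32.138)²/32.138 = 17.7172
  (18 − 44.189)²/44.189 = 15.5211
  (37 − 37.250)²/37.250 = 0.0017
χ² = 2.5159 + 1.6398 + 0.1405 + 0.4747 + 1.7722 + 8.9130 + 14.8178 + 0.2495 + 0.0858 + 17.7172 + 15.5211 + 0.0017 = 63.85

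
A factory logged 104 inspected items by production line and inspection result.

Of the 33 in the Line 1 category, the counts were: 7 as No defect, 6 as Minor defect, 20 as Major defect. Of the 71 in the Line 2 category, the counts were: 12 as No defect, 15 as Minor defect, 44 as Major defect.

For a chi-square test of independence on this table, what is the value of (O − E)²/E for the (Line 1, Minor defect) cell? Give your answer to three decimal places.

0.066

Row total (Line 1) = 33; column total (Minor defect) = 21; N = 104.
Expected count E = 33 × 21 / 104 = 6.6635.
Contribution = (O − E)²/E = (6 − 6.6635)² / 6.6635 = 0.066.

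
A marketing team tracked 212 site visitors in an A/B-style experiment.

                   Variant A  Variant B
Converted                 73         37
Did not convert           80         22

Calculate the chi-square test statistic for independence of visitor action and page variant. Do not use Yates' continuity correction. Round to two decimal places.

Row totals: 110, 102. Column totals: 153, 59. Grand total N = 212.
Expected counts (row total × column total / N):
  Converted, Variant A: 110×153/212 = 79.387
  Converted, Variant B: 110×59/212 = 30.613
  Did not convert, Variant A: 102×153/212 = 73.613
  Did not convert, Variant B: 102×59/212 = 28.387
Contributions (O − E)²/E:
  (73 − 79.387)²/79.387 = 0.5139
  (37 − 30.613)²/30.613 = 1.3326
  (80 − 73.613)²/73.613 = 0.5542
  (22 − 28.387)²/28.387 = 1.4371
χ² = 0.5139 + 1.3326 + 0.5542 + 1.4371 = 3.84

3.84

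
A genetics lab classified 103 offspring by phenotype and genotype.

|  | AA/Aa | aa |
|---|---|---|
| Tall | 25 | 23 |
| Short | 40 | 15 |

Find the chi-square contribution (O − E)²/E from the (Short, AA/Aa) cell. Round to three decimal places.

Row total (Short) = 55; column total (AA/Aa) = 65; N = 103.
Expected count E = 55 × 65 / 103 = 34.7087.
Contribution = (O − E)²/E = (40 − 34.7087)² / 34.7087 = 0.807.

0.807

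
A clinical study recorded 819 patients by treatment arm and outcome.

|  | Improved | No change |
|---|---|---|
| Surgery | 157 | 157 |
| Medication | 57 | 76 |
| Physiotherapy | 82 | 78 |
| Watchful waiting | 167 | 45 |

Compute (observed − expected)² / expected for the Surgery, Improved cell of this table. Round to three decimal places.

2.370

Row total (Surgery) = 314; column total (Improved) = 463; N = 819.
Expected count E = 314 × 463 / 819 = 177.5116.
Contribution = (O − E)²/E = (157 − 177.5116)² / 177.5116 = 2.370.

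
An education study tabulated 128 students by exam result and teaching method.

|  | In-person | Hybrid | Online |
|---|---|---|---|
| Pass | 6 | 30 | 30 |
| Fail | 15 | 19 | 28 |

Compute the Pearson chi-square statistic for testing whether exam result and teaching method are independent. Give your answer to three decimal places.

Row totals: 66, 62. Column totals: 21, 49, 58. Grand total N = 128.
Expected counts (row total × column total / N):
  Pass, In-person: 66×21/128 = 10.8281
  Pass, Hybrid: 66×49/128 = 25.2656
  Pass, Online: 66×58/128 = 29.9062
  Fail, In-person: 62×21/128 = 10.1719
  Fail, Hybrid: 62×49/128 = 23.7344
  Fail, Online: 62×58/128 = 28.0938
Contributions (O − E)²/E:
  (6 − 10.8281)²/10.8281 = 2.1528
  (30 − 25.2656)²/25.2656 = 0.8872
  (30 − 29.9062)²/29.9062 = 0.0003
  (15 − 10.1719)²/10.1719 = 2.2917
  (19 − 23.7344)²/23.7344 = 0.9444
  (28 − 28.0938)²/28.0938 = 0.0003
χ² = 2.1528 + 0.8872 + 0.0003 + 2.2917 + 0.9444 + 0.0003 = 6.277

6.277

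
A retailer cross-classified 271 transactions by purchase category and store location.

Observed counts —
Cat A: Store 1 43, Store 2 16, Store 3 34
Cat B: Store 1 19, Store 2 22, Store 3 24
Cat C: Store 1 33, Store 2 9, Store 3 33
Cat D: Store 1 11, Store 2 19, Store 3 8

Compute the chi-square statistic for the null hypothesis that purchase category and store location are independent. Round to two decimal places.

Row totals: 93, 65, 75, 38. Column totals: 106, 66, 99. Grand total N = 271.
Expected counts (row total × column total / N):
  Cat A, Store 1: 93×106/271 = 36.3764
  Cat A, Store 2: 93×66/271 = 22.6494
  Cat A, Store 3: 93×99/271 = 33.9742
  Cat B, Store 1: 65×106/271 = 25.4244
  Cat B, Store 2: 65×66/271 = 15.8303
  Cat B, Store 3: 65×99/271 = 23.7454
  Cat C, Store 1: 75×106/271 = 29.3358
  Cat C, Store 2: 75×66/271 = 18.2657
  Cat C, Store 3: 75×99/271 = 27.3985
  Cat D, Store 1: 38×106/271 = 14.8635
  Cat D, Store 2: 38×66/271 = 9.2546
  Cat D, Store 3: 38×99/271 = 13.8819
Contributions (O − E)²/E:
  (43 − 36.3764)²/36.3764 = 1.2061
  (16 − 22.6494)²/22.6494 = 1.9521
  (34 − 33.9742)²/33.9742 = 0.0000
  (19 − 25.4244)²/25.4244 = 1.6234
  (22 − 15.8303)²/15.8303 = 2.4046
  (24 − 23.7454)²/23.7454 = 0.0027
  (33 − 29.3358)²/29.3358 = 0.4577
  (9 − 18.2657)²/18.2657 = 4.7002
  (33 − 27.3985)²/27.3985 = 1.1452
  (11 − 14.8635)²/14.8635 = 1.0042
  (19 − 9.2546)²/9.2546 = 10.2622
  (8 − 13.8819)²/13.8819 = 2.4922
χ² = 1.2061 + 1.9521 + 0.0000 + 1.6234 + 2.4046 + 0.0027 + 0.4577 + 4.7002 + 1.1452 + 1.0042 + 10.2622 + 2.4922 = 27.25

27.25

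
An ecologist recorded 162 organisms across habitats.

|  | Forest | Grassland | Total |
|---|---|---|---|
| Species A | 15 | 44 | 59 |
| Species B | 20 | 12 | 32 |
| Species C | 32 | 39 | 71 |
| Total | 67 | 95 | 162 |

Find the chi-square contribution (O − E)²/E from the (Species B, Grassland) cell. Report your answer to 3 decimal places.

Row total (Species B) = 32; column total (Grassland) = 95; N = 162.
Expected count E = 32 × 95 / 162 = 18.76543.
Contribution = (O − E)²/E = (12 − 18.76543)² / 18.76543 = 2.439.

2.439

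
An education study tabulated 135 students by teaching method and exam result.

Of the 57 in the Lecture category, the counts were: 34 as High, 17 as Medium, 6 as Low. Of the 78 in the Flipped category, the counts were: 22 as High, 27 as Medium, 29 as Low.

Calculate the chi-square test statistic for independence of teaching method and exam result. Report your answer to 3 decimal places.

17.106

Row totals: 57, 78. Column totals: 56, 44, 35. Grand total N = 135.
Expected counts (row total × column total / N):
  Lecture, High: 57×56/135 = 23.6444
  Lecture, Medium: 57×44/135 = 18.5778
  Lecture, Low: 57×35/135 = 14.7778
  Flipped, High: 78×56/135 = 32.3556
  Flipped, Medium: 78×44/135 = 25.4222
  Flipped, Low: 78×35/135 = 20.2222
Contributions (O − E)²/E:
  (34 − 23.6444)²/23.6444 = 4.5355
  (17 − 18.5778)²/18.5778 = 0.1340
  (6 − 14.7778)²/14.7778 = 5.2139
  (22 − 32.3556)²/32.3556 = 3.3144
  (27 − 25.4222)²/25.4222 = 0.0979
  (29 − 20.2222)²/20.2222 = 3.8102
χ² = 4.5355 + 0.1340 + 5.2139 + 3.3144 + 0.0979 + 3.8102 = 17.106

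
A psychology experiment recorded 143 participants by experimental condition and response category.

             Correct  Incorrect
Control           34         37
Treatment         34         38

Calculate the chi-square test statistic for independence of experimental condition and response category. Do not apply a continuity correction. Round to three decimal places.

0.006

Row totals: 71, 72. Column totals: 68, 75. Grand total N = 143.
Expected counts (row total × column total / N):
  Control, Correct: 71×68/143 = 33.7622
  Control, Incorrect: 71×75/143 = 37.2378
  Treatment, Correct: 72×68/143 = 34.2378
  Treatment, Incorrect: 72×75/143 = 37.7622
Contributions (O − E)²/E:
  (34 − 33.7622)²/33.7622 = 0.0017
  (37 − 37.2378)²/37.2378 = 0.0015
  (34 − 34.2378)²/34.2378 = 0.0017
  (38 − 37.7622)²/37.7622 = 0.0015
χ² = 0.0017 + 0.0015 + 0.0017 + 0.0015 = 0.006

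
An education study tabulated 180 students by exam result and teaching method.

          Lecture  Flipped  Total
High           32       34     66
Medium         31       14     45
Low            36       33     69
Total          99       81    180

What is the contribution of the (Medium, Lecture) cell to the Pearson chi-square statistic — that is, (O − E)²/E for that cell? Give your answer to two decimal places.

Row total (Medium) = 45; column total (Lecture) = 99; N = 180.
Expected count E = 45 × 99 / 180 = 24.750.
Contribution = (O − E)²/E = (31 − 24.750)² / 24.750 = 1.58.

1.58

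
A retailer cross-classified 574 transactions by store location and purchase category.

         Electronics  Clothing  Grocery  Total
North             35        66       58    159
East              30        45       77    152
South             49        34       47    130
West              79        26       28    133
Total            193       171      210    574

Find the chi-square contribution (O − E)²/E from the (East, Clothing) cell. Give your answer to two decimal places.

Row total (East) = 152; column total (Clothing) = 171; N = 574.
Expected count E = 152 × 171 / 574 = 45.282.
Contribution = (O − E)²/E = (45 − 45.282)² / 45.282 = 0.00.

0.00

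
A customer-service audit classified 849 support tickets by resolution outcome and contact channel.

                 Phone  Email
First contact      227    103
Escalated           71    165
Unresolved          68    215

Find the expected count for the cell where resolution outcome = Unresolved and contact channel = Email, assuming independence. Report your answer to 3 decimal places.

161.000

Row total (Unresolved) = 283; column total (Email) = 483; grand total N = 849.
Expected count = (row total × column total) / N = 283 × 483 / 849 = 161.000.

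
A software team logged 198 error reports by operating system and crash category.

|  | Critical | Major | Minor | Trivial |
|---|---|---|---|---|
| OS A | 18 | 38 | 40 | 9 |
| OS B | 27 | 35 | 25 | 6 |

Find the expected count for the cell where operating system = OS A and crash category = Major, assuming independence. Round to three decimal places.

Row total (OS A) = 105; column total (Major) = 73; grand total N = 198.
Expected count = (row total × column total) / N = 105 × 73 / 198 = 38.712.

38.712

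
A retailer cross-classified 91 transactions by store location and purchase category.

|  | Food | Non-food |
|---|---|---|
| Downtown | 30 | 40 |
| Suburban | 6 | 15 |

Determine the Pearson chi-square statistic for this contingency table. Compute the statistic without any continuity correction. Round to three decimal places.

1.379

Row totals: 70, 21. Column totals: 36, 55. Grand total N = 91.
Expected counts (row total × column total / N):
  Downtown, Food: 70×36/91 = 27.6923
  Downtown, Non-food: 70×55/91 = 42.3077
  Suburban, Food: 21×36/91 = 8.3077
  Suburban, Non-food: 21×55/91 = 12.6923
Contributions (O − E)²/E:
  (30 − 27.6923)²/27.6923 = 0.1923
  (40 − 42.3077)²/42.3077 = 0.1259
  (6 − 8.3077)²/8.3077 = 0.6410
  (15 − 12.6923)²/12.6923 = 0.4196
χ² = 0.1923 + 0.1259 + 0.6410 + 0.4196 = 1.379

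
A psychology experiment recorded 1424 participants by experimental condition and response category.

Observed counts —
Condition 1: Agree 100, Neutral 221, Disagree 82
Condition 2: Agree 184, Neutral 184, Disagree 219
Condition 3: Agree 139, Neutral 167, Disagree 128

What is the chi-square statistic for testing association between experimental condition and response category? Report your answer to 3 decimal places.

Row totals: 403, 587, 434. Column totals: 423, 572, 429. Grand total N = 1424.
Expected counts (row total × column total / N):
  Condition 1, Agree: 403×423/1424 = 119.7114
  Condition 1, Neutral: 403×572/1424 = 161.8792
  Condition 1, Disagree: 403×429/1424 = 121.4094
  Condition 2, Agree: 587×423/1424 = 174.3687
  Condition 2, Neutral: 587×572/1424 = 235.7893
  Condition 2, Disagree: 587×429/1424 = 176.8420
  Condition 3, Agree: 434×423/1424 = 128.9199
  Condition 3, Neutral: 434×572/1424 = 174.3315
  Condition 3, Disagree: 434×429/1424 = 130.7486
Contributions (O − E)²/E:
  (100 − 119.7114)²/119.7114 = 3.2456
  (221 − 161.8792)²/161.8792 = 21.5918
  (82 − 121.4094)²/121.4094 = 12.7923
  (184 − 174.3687)²/174.3687 = 0.5320
  (184 − 235.7893)²/235.7893 = 11.3751
  (219 − 176.8420)²/176.8420 = 10.0502
  (139 − 128.9199)²/128.9199 = 0.7882
  (167 − 174.3315)²/174.3315 = 0.3083
  (128 − 130.7486)²/130.7486 = 0.0578
χ² = 3.2456 + 21.5918 + 12.7923 + 0.5320 + 11.3751 + 10.0502 + 0.7882 + 0.3083 + 0.0578 = 60.741

60.741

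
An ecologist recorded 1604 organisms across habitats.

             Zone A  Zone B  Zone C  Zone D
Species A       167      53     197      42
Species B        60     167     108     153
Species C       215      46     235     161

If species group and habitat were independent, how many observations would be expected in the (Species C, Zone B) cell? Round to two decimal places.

108.95

Row total (Species C) = 657; column total (Zone B) = 266; grand total N = 1604.
Expected count = (row total × column total) / N = 657 × 266 / 1604 = 108.95.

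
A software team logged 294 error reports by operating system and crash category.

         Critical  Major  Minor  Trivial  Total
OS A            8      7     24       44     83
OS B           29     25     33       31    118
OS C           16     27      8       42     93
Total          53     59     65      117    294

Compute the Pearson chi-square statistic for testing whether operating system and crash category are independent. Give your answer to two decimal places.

36.46

Grand total N = 294.
Expected counts (row total × column total / N):
  OS A, Critical: 83×53/294 = 14.963
  OS A, Major: 83×59/294 = 16.656
  OS A, Minor: 83×65/294 = 18.350
  OS A, Trivial: 83×117/294 = 33.031
  OS B, Critical: 118×53/294 = 21.272
  OS B, Major: 118×59/294 = 23.680
  OS B, Minor: 118×65/294 = 26.088
  OS B, Trivial: 118×117/294 = 46.959
  OS C, Critical: 93×53/294 = 16.765
  OS C, Major: 93×59/294 = 18.663
  OS C, Minor: 93×65/294 = 20.561
  OS C, Trivial: 93×117/294 = 37.010
Contributions (O − E)²/E:
  (8 − 14.963)²/14.963 = 3.2402
  (7 − 16.656)²/16.656 = 5.5979
  (24 − 18.350)²/18.350 = 1.7396
  (44 − 33.031)²/33.031 = 3.6426
  (29 − 21.272)²/21.272 = 2.8075
  (25 − 23.680)²/23.680 = 0.0736
  (33 − 26.088)²/26.088 = 1.8313
  (31 − 46.959)²/46.959 = 5.4237
  (16 − 16.765)²/16.765 = 0.0349
  (27 − 18.663)²/18.663 = 3.7242
  (8 − 20.561)²/20.561 = 7.6737
  (42 − 37.010)²/37.010 = 0.6728
χ² = 3.2402 + 5.5979 + 1.7396 + 3.6426 + 2.8075 + 0.0736 + 1.8313 + 5.4237 + 0.0349 + 3.7242 + 7.6737 + 0.6728 = 36.46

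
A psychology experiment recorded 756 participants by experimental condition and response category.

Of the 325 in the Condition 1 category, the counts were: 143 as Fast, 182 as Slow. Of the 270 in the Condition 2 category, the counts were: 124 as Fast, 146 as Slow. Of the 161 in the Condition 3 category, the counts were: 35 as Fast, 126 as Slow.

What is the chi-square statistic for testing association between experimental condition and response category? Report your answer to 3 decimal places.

28.499

Row totals: 325, 270, 161. Column totals: 302, 454. Grand total N = 756.
Expected counts (row total × column total / N):
  Condition 1, Fast: 325×302/756 = 129.8280
  Condition 1, Slow: 325×454/756 = 195.1720
  Condition 2, Fast: 270×302/756 = 107.8571
  Condition 2, Slow: 270×454/756 = 162.1429
  Condition 3, Fast: 161×302/756 = 64.3148
  Condition 3, Slow: 161×454/756 = 96.6852
Contributions (O − E)²/E:
  (143 − 129.8280)²/129.8280 = 1.3364
  (182 − 195.1720)²/195.1720 = 0.8890
  (124 − 107.8571)²/107.8571 = 2.4161
  (146 − 162.1429)²/162.1429 = 1.6072
  (35 − 64.3148)²/64.3148 = 13.3617
  (126 − 96.6852)²/96.6852 = 8.8882
χ² = 1.3364 + 0.8890 + 2.4161 + 1.6072 + 13.3617 + 8.8882 = 28.499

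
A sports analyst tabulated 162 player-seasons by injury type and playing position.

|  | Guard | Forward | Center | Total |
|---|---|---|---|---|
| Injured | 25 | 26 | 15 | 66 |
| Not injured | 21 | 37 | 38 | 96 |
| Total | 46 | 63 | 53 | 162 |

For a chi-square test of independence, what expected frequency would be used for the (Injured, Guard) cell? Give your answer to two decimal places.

Row total (Injured) = 66; column total (Guard) = 46; grand total N = 162.
Expected count = (row total × column total) / N = 66 × 46 / 162 = 18.74.

18.74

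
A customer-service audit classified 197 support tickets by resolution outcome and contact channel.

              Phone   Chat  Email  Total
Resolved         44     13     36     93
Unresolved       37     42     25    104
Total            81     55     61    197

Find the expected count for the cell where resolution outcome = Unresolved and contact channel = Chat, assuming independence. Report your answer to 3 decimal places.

29.036

Row total (Unresolved) = 104; column total (Chat) = 55; grand total N = 197.
Expected count = (row total × column total) / N = 104 × 55 / 197 = 29.036.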